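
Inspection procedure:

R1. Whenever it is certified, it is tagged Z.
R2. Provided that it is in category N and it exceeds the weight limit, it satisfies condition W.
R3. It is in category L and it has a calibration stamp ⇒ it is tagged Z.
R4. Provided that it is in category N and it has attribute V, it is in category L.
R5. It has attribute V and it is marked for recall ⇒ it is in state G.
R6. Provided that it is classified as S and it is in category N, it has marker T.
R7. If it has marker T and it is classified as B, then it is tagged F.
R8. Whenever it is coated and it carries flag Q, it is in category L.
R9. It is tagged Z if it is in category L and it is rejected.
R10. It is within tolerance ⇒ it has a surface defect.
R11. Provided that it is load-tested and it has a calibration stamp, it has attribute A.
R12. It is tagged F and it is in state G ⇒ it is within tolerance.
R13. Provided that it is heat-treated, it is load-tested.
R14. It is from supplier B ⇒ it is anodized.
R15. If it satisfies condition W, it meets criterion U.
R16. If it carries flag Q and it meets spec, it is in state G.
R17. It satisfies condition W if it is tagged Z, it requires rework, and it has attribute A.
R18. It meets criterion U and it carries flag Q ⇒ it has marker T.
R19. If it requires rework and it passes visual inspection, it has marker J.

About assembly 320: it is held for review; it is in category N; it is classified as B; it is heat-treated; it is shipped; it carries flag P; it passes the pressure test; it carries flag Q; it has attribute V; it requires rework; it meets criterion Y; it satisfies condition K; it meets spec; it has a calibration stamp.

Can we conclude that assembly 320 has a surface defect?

By R4 (it is in category N, it has attribute V): it is in category L.
By R13 (it is heat-treated): it is load-tested.
By R16 (it carries flag Q, it meets spec): it is in state G.
By R3 (it is in category L, it has a calibration stamp): it is tagged Z.
By R11 (it is load-tested, it has a calibration stamp): it has attribute A.
By R17 (it is tagged Z, it requires rework, it has attribute A): it satisfies condition W.
By R15 (it satisfies condition W): it meets criterion U.
By R18 (it meets criterion U, it carries flag Q): it has marker T.
By R7 (it has marker T, it is classified as B): it is tagged F.
By R12 (it is tagged F, it is in state G): it is within tolerance.
By R10 (it is within tolerance): it has a surface defect.

Yes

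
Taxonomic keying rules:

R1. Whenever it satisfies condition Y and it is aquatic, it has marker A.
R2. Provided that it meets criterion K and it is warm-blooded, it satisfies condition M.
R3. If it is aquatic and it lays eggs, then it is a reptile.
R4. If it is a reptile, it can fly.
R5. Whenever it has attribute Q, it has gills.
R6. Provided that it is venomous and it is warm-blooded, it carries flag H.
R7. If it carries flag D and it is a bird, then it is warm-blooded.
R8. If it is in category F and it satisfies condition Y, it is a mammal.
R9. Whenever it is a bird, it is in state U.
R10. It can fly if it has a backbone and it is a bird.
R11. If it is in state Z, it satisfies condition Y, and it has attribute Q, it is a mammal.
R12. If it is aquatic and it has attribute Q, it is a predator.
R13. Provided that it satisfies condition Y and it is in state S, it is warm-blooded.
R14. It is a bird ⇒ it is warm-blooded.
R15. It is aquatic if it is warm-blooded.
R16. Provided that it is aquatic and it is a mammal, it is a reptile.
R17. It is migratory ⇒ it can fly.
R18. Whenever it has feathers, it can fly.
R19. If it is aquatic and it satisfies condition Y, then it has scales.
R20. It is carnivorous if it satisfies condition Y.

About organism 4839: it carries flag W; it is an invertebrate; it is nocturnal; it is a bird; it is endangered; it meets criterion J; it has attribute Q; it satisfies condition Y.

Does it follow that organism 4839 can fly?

Forward chaining from the given facts derives: has gills, is in state U, is warm-blooded, is aquatic, has scales, is carnivorous, has marker A, is a predator.
Rules concluding "it can fly": R4 needs "it is a reptile"; R10 needs "it has a backbone"; R17 needs "it is migratory"; R18 needs "it has feathers" — none of these are established.

No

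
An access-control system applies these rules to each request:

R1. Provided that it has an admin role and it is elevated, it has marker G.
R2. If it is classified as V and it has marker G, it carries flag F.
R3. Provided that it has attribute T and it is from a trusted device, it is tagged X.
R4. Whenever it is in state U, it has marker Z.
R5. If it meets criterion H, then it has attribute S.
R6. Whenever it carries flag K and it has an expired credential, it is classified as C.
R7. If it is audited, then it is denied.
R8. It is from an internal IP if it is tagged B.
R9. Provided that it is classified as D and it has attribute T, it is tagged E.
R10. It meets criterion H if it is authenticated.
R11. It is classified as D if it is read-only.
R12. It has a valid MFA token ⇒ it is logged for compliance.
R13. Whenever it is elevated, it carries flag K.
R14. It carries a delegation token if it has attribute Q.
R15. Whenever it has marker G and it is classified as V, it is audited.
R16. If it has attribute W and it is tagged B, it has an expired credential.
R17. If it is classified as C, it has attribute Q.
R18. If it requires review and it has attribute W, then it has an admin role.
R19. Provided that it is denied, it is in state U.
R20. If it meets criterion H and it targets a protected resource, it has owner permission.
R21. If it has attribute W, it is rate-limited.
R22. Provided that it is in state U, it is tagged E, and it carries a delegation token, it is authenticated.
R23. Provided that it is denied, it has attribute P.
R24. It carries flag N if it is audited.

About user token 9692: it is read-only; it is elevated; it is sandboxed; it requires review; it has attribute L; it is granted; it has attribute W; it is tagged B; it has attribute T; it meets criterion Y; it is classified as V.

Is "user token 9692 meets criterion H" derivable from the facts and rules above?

By R11 (it is read-only): it is classified as D.
By R13 (it is elevated): it carries flag K.
By R16 (it has attribute W, it is tagged B): it has an expired credential.
By R18 (it requires review, it has attribute W): it has an admin role.
By R1 (it has an admin role, it is elevated): it has marker G.
By R6 (it carries flag K, it has an expired credential): it is classified as C.
By R9 (it is classified as D, it has attribute T): it is tagged E.
By R15 (it has marker G, it is classified as V): it is audited.
By R17 (it is classified as C): it has attribute Q.
By R7 (it is audited): it is denied.
By R14 (it has attribute Q): it carries a delegation token.
By R19 (it is denied): it is in state U.
By R22 (it is in state U, it is tagged E, it carries a delegation token): it is authenticated.
By R10 (it is authenticated): it meets criterion H.

Yes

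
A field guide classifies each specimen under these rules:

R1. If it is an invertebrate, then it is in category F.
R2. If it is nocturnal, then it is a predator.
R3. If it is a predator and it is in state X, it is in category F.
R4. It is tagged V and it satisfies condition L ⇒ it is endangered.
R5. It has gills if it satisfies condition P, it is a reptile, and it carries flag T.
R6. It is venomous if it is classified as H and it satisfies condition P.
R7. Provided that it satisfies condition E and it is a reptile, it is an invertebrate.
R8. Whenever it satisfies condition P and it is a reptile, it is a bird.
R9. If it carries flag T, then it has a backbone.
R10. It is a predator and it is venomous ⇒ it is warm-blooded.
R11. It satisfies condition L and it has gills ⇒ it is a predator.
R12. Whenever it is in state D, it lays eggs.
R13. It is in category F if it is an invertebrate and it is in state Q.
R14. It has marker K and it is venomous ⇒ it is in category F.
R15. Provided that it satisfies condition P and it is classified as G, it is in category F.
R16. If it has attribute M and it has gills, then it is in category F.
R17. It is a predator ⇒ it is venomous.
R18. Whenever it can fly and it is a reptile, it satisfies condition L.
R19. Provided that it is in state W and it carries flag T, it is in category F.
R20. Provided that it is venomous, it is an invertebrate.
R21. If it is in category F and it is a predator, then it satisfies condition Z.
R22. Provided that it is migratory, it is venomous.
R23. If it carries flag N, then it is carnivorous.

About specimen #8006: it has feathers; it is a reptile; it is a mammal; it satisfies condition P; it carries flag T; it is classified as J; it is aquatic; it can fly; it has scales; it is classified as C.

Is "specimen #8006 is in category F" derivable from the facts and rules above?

Yes

By R5 (it satisfies condition P, it is a reptile, it carries flag T): it has gills.
By R18 (it can fly, it is a reptile): it satisfies condition L.
By R11 (it satisfies condition L, it has gills): it is a predator.
By R17 (it is a predator): it is venomous.
By R20 (it is venomous): it is an invertebrate.
By R1 (it is an invertebrate): it is in category F.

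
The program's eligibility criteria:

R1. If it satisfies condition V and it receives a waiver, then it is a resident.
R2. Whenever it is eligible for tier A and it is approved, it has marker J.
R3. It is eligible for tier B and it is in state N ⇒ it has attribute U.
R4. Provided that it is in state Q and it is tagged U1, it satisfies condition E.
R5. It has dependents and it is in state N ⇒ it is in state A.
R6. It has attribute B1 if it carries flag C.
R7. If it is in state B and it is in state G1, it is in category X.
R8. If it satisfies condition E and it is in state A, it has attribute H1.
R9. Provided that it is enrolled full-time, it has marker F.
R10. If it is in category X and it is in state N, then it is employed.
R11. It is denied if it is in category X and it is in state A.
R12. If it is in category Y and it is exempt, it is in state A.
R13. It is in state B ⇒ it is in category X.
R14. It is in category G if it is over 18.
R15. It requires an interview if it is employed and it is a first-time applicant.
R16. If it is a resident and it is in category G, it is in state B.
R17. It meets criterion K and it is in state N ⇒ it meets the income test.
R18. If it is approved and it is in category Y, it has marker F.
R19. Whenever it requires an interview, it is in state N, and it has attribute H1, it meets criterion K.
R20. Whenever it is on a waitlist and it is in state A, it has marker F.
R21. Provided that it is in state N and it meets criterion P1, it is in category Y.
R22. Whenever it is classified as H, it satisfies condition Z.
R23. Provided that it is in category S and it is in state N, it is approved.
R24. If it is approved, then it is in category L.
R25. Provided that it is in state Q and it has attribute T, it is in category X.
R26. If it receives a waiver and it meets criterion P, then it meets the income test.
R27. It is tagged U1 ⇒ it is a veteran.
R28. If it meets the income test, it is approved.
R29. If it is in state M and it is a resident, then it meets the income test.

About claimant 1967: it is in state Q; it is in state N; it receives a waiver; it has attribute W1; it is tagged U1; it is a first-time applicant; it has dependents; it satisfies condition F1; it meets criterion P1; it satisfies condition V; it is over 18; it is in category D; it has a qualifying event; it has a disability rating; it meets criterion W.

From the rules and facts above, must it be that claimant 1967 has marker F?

By R1 (it satisfies condition V, it receives a waiver): it is a resident.
By R4 (it is in state Q, it is tagged U1): it satisfies condition E.
By R5 (it has dependents, it is in state N): it is in state A.
By R8 (it satisfies condition E, it is in state A): it has attribute H1.
By R14 (it is over 18): it is in category G.
By R16 (it is a resident, it is in category G): it is in state B.
By R21 (it is in state N, it meets criterion P1): it is in category Y.
By R13 (it is in state B): it is in category X.
By R10 (it is in category X, it is in state N): it is employed.
By R15 (it is employed, it is a first-time applicant): it requires an interview.
By R19 (it requires an interview, it is in state N, it has attribute H1): it meets criterion K.
By R17 (it meets criterion K, it is in state N): it meets the income test.
By R28 (it meets the income test): it is approved.
By R18 (it is approved, it is in category Y): it has marker F.

Yes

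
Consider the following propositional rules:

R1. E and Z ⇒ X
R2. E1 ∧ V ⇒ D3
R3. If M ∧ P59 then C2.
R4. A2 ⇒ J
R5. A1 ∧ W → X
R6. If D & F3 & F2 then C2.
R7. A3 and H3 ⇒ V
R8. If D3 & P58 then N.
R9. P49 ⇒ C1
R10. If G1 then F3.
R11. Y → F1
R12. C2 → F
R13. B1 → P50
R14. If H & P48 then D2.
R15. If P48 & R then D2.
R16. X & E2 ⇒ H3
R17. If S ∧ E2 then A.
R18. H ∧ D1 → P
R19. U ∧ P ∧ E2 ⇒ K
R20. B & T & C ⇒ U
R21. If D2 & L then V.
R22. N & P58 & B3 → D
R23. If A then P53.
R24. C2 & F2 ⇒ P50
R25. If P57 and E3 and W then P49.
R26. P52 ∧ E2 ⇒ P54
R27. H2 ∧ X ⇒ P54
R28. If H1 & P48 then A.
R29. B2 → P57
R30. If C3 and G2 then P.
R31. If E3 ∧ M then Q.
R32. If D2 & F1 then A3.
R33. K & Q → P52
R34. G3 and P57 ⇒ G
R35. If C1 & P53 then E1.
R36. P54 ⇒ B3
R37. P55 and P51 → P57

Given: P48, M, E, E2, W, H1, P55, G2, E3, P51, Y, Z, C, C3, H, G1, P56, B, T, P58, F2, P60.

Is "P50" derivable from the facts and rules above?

X  (by R1: E, Z)
F3  (by R10: G1)
F1  (by R11: Y)
D2  (by R14: H, P48)
H3  (by R16: X, E2)
U  (by R20: B, T, C)
A  (by R28: H1, P48)
P  (by R30: C3, G2)
Q  (by R31: E3, M)
A3  (by R32: D2, F1)
P57  (by R37: P55, P51)
V  (by R7: A3, H3)
K  (by R19: U, P, E2)
P53  (by R23: A)
P49  (by R25: P57, E3, W)
P52  (by R33: K, Q)
C1  (by R9: P49)
P54  (by R26: P52, E2)
E1  (by R35: C1, P53)
B3  (by R36: P54)
D3  (by R2: E1, V)
N  (by R8: D3, P58)
D  (by R22: N, P58, B3)
C2  (by R6: D, F3, F2)
P50  (by R24: C2, F2)

Yes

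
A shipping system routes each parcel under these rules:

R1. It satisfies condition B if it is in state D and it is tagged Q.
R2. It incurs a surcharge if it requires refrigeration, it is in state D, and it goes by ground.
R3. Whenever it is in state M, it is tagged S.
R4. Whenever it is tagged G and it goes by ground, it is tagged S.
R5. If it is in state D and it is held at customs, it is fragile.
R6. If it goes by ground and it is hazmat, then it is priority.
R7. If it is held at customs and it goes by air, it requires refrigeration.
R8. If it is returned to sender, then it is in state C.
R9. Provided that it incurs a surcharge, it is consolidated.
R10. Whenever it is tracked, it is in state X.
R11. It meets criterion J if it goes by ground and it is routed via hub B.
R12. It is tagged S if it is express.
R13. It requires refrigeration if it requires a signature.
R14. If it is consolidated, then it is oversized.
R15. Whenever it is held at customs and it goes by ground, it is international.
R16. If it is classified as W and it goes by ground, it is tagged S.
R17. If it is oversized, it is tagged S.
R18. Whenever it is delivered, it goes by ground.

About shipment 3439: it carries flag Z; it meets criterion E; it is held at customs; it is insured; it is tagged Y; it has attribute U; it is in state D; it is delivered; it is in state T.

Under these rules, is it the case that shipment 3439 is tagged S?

Forward chaining from the given facts derives: is fragile, goes by ground, is international.
Rules concluding "it is tagged S": R3 needs "it is in state M"; R4 needs "it is tagged G"; R12 needs "it is express"; R16 needs "it is classified as W"; R17 needs "it is oversized" — none of these are established.

No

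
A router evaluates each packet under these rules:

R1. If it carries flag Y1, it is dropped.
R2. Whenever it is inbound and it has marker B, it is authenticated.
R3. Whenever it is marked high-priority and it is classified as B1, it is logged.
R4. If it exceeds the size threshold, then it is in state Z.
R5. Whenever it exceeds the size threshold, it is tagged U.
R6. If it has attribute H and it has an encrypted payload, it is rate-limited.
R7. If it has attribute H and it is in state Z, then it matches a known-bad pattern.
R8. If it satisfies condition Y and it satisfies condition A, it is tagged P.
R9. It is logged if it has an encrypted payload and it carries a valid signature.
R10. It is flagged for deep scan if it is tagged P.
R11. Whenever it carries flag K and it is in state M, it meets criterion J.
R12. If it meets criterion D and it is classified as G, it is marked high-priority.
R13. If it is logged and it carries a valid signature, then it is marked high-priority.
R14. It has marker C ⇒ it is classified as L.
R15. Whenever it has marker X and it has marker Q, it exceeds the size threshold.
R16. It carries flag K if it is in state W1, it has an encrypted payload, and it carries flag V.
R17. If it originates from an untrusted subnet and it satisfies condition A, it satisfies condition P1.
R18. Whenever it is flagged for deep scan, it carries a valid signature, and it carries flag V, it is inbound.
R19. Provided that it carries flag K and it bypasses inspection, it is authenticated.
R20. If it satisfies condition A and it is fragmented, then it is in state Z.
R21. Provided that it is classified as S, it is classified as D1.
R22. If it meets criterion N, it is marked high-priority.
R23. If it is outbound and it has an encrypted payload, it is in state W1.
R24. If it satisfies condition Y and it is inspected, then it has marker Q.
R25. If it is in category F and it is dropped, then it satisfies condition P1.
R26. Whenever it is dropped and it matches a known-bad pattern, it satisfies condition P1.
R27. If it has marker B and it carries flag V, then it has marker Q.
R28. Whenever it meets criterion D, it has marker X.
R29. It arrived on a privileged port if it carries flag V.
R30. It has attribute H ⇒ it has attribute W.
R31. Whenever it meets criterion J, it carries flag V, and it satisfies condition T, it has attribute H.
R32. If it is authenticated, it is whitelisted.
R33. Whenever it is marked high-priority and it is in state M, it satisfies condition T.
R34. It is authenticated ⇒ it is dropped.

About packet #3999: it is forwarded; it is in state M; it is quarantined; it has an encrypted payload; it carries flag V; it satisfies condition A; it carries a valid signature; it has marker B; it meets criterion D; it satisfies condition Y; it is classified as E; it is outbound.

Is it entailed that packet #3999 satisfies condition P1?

Yes

By R8 (it satisfies condition Y, it satisfies condition A): it is tagged P.
By R9 (it has an encrypted payload, it carries a valid signature): it is logged.
By R10 (it is tagged P): it is flagged for deep scan.
By R13 (it is logged, it carries a valid signature): it is marked high-priority.
By R18 (it is flagged for deep scan, it carries a valid signature, it carries flag V): it is inbound.
By R23 (it is outbound, it has an encrypted payload): it is in state W1.
By R27 (it has marker B, it carries flag V): it has marker Q.
By R28 (it meets criterion D): it has marker X.
By R33 (it is marked high-priority, it is in state M): it satisfies condition T.
By R2 (it is inbound, it has marker B): it is authenticated.
By R15 (it has marker X, it has marker Q): it exceeds the size threshold.
By R16 (it is in state W1, it has an encrypted payload, it carries flag V): it carries flag K.
By R34 (it is authenticated): it is dropped.
By R4 (it exceeds the size threshold): it is in state Z.
By R11 (it carries flag K, it is in state M): it meets criterion J.
By R31 (it meets criterion J, it carries flag V, it satisfies condition T): it has attribute H.
By R7 (it has attribute H, it is in state Z): it matches a known-bad pattern.
By R26 (it is dropped, it matches a known-bad pattern): it satisfies condition P1.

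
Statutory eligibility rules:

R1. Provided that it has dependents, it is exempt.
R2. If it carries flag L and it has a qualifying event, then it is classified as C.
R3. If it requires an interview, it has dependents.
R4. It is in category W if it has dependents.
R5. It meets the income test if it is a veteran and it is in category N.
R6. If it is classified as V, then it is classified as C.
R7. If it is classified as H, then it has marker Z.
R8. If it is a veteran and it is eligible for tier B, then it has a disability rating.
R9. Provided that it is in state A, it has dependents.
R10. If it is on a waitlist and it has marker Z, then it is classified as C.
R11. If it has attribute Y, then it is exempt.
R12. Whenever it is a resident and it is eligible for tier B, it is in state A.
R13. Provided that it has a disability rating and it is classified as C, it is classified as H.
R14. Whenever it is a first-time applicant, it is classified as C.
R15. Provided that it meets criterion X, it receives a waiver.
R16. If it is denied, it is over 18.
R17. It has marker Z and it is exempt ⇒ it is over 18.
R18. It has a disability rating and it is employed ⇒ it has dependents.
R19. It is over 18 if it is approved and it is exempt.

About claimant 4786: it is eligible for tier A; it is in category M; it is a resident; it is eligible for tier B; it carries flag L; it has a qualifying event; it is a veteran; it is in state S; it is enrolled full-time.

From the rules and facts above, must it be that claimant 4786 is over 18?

Yes

By R2 (it carries flag L, it has a qualifying event): it is classified as C.
By R8 (it is a veteran, it is eligible for tier B): it has a disability rating.
By R12 (it is a resident, it is eligible for tier B): it is in state A.
By R13 (it has a disability rating, it is classified as C): it is classified as H.
By R7 (it is classified as H): it has marker Z.
By R9 (it is in state A): it has dependents.
By R1 (it has dependents): it is exempt.
By R17 (it has marker Z, it is exempt): it is over 18.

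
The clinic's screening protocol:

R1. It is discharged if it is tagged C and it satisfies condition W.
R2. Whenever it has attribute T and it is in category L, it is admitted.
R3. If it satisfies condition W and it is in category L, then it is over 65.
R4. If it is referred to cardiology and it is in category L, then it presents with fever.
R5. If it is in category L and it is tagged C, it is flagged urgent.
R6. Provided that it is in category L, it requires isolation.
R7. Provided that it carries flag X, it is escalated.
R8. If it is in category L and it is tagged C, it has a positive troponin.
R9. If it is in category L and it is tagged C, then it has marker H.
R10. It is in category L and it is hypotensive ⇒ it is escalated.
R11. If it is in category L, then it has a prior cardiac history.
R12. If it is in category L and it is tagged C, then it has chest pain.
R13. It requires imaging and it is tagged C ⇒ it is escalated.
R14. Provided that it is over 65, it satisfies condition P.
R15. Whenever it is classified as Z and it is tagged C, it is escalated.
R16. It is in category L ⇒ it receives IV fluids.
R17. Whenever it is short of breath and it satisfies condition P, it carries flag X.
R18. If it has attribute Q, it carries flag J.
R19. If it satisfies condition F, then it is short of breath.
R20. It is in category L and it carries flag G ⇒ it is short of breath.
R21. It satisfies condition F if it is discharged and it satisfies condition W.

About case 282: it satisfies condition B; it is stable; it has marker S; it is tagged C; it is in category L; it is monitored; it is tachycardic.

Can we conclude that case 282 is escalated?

Forward chaining from the given facts derives: is flagged urgent, requires isolation, has a positive troponin, has marker H, has a prior cardiac history, has chest pain, receives IV fluids.
Rules concluding "it is escalated": R7 needs "it carries flag X"; R10 needs "it is hypotensive"; R13 needs "it requires imaging"; R15 needs "it is classified as Z" — none of these are established.

No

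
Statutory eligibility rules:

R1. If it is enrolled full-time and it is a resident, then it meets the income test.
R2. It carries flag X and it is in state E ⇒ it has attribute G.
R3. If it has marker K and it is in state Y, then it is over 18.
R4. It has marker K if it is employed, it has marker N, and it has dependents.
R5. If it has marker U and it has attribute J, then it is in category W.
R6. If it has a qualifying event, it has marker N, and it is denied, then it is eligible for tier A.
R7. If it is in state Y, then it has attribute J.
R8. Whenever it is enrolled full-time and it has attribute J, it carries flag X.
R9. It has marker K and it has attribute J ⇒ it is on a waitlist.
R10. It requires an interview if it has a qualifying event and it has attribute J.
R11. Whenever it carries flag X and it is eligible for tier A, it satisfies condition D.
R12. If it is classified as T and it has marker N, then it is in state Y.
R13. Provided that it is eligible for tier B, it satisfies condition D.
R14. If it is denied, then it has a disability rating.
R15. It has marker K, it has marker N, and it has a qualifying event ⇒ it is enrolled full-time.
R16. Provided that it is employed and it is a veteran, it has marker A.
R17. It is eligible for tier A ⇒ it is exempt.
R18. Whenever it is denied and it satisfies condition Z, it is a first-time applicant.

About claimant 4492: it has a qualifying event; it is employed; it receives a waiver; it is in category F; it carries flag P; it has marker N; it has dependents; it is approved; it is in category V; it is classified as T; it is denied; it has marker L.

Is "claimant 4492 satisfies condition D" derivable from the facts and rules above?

By R4 (it is employed, it has marker N, it has dependents): it has marker K.
By R6 (it has a qualifying event, it has marker N, it is denied): it is eligible for tier A.
By R12 (it is classified as T, it has marker N): it is in state Y.
By R15 (it has marker K, it has marker N, it has a qualifying event): it is enrolled full-time.
By R7 (it is in state Y): it has attribute J.
By R8 (it is enrolled full-time, it has attribute J): it carries flag X.
By R11 (it carries flag X, it is eligible for tier A): it satisfies condition D.

Yes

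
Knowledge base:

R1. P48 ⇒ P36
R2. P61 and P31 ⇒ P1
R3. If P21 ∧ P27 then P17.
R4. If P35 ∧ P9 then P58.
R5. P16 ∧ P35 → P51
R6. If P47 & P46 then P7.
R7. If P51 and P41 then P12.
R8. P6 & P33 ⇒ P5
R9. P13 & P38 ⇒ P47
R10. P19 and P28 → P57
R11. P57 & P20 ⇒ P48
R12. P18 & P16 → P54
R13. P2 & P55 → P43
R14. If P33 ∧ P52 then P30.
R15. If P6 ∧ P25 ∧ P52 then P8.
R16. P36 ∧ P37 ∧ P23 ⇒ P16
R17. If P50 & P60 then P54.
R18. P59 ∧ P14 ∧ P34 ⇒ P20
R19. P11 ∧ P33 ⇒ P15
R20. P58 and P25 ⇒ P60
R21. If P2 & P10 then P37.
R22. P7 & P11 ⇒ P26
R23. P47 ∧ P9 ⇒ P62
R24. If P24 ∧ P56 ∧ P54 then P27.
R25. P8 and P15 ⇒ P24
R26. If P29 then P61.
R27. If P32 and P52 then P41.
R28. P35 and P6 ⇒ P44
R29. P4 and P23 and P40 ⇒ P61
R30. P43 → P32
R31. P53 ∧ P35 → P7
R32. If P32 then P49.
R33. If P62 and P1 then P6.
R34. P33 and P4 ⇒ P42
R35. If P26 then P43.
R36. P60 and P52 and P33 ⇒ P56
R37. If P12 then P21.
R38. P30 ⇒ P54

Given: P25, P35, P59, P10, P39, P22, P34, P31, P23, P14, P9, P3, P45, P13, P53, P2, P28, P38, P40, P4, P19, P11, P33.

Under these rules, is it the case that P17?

No

Forward chaining from the given facts derives: P58, P47, P57, P20, P15, P60, P37, P62, P61, P7, P42, P1, P48, P26, P6, P43, P36, P5, P16, P44, P32, P49, P51.
The only rule concluding P17 is R3, which needs P21; that is never established.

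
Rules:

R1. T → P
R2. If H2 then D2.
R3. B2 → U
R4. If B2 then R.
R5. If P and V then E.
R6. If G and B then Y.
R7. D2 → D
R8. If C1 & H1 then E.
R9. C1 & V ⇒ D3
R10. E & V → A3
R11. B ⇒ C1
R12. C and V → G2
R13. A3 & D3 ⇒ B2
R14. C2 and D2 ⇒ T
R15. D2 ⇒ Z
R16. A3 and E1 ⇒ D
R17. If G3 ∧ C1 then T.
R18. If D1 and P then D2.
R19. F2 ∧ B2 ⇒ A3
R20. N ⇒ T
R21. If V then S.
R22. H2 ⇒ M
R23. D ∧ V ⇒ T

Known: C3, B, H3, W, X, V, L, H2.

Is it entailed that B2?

Yes

D2  (by R2: H2)
D  (by R7: D2)
C1  (by R11: B)
T  (by R23: D, V)
P  (by R1: T)
E  (by R5: P, V)
D3  (by R9: C1, V)
A3  (by R10: E, V)
B2  (by R13: A3, D3)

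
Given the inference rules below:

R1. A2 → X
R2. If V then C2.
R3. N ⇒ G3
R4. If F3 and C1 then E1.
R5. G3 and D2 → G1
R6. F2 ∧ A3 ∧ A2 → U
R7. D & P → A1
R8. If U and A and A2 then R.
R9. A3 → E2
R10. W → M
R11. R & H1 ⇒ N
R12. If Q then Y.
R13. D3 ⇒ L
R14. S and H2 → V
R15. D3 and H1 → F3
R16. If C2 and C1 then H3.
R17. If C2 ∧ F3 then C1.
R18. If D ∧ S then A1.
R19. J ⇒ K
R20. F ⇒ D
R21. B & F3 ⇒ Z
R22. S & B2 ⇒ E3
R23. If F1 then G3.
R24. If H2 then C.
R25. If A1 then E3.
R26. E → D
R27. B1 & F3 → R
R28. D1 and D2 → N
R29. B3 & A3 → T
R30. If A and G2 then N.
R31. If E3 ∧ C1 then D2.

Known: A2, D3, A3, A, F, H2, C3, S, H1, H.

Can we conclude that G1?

No

Forward chaining from the given facts derives: X, E2, L, V, F3, D, C, C2, C1, A1, E3, D2, E1, H3.
The only rule concluding G1 is R5, which needs G3; that is never established.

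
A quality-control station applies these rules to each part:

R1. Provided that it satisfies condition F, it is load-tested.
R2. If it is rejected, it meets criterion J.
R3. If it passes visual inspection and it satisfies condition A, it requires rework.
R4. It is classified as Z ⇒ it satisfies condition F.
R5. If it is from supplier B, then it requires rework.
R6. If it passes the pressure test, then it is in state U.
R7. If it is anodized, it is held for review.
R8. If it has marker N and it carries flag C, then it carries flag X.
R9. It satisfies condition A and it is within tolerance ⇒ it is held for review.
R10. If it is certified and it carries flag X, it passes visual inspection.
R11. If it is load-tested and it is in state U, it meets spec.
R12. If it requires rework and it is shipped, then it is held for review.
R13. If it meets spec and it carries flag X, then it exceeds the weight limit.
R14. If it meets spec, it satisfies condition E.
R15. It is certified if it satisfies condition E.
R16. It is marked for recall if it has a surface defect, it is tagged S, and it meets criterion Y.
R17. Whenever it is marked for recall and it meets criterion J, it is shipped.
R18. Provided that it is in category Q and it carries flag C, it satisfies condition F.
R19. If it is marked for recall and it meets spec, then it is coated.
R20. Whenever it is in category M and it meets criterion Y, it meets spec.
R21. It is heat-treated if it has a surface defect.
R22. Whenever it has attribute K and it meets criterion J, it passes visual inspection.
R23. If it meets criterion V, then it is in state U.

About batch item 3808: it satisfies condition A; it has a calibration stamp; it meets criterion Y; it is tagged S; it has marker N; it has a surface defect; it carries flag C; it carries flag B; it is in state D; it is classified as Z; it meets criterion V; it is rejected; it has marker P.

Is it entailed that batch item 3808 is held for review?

Yes

By R2 (it is rejected): it meets criterion J.
By R4 (it is classified as Z): it satisfies condition F.
By R8 (it has marker N, it carries flag C): it carries flag X.
By R16 (it has a surface defect, it is tagged S, it meets criterion Y): it is marked for recall.
By R17 (it is marked for recall, it meets criterion J): it is shipped.
By R23 (it meets criterion V): it is in state U.
By R1 (it satisfies condition F): it is load-tested.
By R11 (it is load-tested, it is in state U): it meets spec.
By R14 (it meets spec): it satisfies condition E.
By R15 (it satisfies condition E): it is certified.
By R10 (it is certified, it carries flag X): it passes visual inspection.
By R3 (it passes visual inspection, it satisfies condition A): it requires rework.
By R12 (it requires rework, it is shipped): it is held for review.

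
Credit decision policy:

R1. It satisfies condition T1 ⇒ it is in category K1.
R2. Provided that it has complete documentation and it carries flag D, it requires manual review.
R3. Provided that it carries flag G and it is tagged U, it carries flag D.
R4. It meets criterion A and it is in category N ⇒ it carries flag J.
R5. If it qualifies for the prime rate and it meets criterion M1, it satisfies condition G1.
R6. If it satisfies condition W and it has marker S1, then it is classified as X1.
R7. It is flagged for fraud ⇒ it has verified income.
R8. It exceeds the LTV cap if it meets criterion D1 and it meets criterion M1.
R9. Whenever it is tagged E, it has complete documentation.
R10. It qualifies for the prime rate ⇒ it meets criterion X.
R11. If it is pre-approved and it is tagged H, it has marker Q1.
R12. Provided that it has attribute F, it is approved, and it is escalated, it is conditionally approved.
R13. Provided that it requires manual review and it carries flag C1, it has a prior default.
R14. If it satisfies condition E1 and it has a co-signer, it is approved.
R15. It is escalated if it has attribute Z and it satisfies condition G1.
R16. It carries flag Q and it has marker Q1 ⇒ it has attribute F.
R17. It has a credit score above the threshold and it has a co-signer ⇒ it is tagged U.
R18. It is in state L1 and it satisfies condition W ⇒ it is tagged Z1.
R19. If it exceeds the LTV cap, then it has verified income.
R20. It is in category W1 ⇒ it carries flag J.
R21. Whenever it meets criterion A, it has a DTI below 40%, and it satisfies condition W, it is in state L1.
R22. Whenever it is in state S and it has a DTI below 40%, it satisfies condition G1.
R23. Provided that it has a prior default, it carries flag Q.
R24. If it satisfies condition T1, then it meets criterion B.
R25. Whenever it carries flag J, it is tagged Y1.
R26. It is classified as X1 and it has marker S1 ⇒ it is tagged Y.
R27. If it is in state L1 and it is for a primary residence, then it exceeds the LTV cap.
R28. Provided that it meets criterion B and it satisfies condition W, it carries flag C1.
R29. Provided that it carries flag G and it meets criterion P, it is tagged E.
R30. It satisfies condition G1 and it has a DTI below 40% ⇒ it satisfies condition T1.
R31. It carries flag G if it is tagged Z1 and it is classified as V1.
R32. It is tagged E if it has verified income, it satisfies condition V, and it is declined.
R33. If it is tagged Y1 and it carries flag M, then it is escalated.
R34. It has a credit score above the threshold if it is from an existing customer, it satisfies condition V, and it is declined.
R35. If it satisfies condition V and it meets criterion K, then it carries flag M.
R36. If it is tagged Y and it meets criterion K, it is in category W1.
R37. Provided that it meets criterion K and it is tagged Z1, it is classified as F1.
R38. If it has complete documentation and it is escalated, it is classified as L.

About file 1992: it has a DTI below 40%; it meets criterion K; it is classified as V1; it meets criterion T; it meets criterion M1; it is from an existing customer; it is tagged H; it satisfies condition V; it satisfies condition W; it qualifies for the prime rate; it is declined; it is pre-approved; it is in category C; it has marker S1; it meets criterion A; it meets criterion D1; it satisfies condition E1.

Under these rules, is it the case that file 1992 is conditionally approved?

No

Forward chaining from the given facts derives: satisfies condition G1, is classified as X1, exceeds the LTV cap, meets criterion X, has marker Q1, has verified income, is in state L1, is tagged Y, satisfies condition T1, is tagged E, has a credit score above the threshold, carries flag M, is in category W1, is in category K1, has complete documentation, is tagged Z1, carries flag J, meets criterion B, is tagged Y1, carries flag C1, carries flag G, is escalated, is classified as F1, is classified as L.
The only rule concluding "it is conditionally approved" is R12, which needs "it has attribute F"; that is never established.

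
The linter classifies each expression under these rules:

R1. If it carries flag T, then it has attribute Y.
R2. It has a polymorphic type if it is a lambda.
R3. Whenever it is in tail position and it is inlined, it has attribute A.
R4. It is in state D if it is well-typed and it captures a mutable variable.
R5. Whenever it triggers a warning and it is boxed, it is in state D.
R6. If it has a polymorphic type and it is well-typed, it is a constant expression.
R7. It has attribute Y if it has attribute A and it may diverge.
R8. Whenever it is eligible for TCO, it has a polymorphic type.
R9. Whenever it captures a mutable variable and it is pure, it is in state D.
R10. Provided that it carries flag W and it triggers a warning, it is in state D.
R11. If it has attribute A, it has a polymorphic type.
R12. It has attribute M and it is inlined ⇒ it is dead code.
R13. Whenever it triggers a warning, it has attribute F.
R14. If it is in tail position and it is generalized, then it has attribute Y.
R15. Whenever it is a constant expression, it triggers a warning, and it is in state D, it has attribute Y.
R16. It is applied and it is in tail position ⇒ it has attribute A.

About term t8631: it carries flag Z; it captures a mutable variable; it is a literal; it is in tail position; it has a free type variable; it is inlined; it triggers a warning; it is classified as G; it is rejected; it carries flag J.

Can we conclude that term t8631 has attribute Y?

Forward chaining from the given facts derives: has attribute A, has a polymorphic type, has attribute F.
Rules concluding "it has attribute Y": R1 needs "it carries flag T"; R7 needs "it may diverge"; R14 needs "it is generalized"; R15 needs "it is a constant expression" — none of these are established.

No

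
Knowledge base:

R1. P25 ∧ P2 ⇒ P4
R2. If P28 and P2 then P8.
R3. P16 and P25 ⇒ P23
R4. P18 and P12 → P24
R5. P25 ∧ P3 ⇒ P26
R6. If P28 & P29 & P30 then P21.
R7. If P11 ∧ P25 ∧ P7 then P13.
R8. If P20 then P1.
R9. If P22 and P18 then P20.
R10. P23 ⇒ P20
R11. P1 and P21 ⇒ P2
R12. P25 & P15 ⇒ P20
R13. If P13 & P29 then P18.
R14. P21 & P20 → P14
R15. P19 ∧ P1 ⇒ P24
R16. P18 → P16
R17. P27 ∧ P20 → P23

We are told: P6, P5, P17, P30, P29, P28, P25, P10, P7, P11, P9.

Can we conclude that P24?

Forward chaining from the given facts derives: P21, P13, P18, P16, P23, P20, P14, P1, P2, P4, P8.
Rules concluding P24: R4 needs P12; R15 needs P19 — none of these are established.

No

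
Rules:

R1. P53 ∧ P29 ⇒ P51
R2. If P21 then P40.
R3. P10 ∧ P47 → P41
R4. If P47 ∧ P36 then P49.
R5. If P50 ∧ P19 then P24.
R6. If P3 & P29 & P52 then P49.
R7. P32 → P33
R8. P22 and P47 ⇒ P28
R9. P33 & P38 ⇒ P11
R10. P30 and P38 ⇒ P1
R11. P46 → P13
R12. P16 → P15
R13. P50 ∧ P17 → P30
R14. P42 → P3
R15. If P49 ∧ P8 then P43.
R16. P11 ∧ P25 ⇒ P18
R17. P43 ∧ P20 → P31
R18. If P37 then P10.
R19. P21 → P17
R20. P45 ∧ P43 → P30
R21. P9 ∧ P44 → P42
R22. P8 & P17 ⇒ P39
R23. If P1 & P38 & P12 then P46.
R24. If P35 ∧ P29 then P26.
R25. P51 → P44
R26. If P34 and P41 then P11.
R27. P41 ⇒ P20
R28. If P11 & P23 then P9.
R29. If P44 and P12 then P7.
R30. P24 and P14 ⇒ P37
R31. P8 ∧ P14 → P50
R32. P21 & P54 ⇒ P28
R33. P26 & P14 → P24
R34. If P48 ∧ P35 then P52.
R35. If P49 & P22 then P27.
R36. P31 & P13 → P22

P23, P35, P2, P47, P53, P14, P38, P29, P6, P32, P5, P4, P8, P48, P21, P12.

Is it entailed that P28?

Yes

P51  (by R1: P53, P29)
P33  (by R7: P32)
P11  (by R9: P33, P38)
P17  (by R19: P21)
P26  (by R24: P35, P29)
P44  (by R25: P51)
P9  (by R28: P11, P23)
P50  (by R31: P8, P14)
P24  (by R33: P26, P14)
P52  (by R34: P48, P35)
P30  (by R13: P50, P17)
P42  (by R21: P9, P44)
P37  (by R30: P24, P14)
P1  (by R10: P30, P38)
P3  (by R14: P42)
P10  (by R18: P37)
P46  (by R23: P1, P38, P12)
P41  (by R3: P10, P47)
P49  (by R6: P3, P29, P52)
P13  (by R11: P46)
P43  (by R15: P49, P8)
P20  (by R27: P41)
P31  (by R17: P43, P20)
P22  (by R36: P31, P13)
P28  (by R8: P22, P47)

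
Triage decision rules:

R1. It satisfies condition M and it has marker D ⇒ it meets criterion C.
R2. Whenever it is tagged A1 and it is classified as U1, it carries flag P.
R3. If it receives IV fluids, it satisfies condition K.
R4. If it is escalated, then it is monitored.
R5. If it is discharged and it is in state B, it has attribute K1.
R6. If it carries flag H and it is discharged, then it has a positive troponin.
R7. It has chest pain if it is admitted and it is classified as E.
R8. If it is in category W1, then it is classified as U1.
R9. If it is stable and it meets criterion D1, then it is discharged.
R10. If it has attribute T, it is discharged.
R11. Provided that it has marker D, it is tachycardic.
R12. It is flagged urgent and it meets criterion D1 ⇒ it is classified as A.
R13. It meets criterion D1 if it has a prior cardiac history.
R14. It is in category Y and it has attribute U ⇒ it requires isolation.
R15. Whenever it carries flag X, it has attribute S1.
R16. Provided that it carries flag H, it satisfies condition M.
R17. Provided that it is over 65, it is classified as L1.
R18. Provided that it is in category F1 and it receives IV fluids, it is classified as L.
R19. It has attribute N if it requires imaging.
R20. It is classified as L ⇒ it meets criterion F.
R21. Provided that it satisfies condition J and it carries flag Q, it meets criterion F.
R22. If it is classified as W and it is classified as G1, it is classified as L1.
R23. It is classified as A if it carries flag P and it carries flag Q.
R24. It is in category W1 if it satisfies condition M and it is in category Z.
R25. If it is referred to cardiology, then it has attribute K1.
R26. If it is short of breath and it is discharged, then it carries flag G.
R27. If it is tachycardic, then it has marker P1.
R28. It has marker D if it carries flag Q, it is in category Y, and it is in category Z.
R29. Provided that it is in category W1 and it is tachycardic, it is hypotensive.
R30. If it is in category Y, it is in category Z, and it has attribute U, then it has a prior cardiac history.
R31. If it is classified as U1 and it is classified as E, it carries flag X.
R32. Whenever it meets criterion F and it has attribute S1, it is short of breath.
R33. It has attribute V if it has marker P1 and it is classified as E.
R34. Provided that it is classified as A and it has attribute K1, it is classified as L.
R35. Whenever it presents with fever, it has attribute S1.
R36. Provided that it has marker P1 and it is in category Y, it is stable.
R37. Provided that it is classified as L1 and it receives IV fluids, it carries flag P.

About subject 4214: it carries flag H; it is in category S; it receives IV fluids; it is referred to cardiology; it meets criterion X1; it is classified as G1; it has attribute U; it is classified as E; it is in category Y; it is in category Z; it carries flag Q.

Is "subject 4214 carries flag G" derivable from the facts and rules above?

No

Forward chaining from the given facts derives: satisfies condition K, requires isolation, satisfies condition M, is in category W1, has attribute K1, has marker D, has a prior cardiac history, meets criterion C, is classified as U1, is tachycardic, meets criterion D1, has marker P1, is hypotensive, carries flag X, has attribute V, is stable, is discharged, has attribute S1, has a positive troponin.
The only rule concluding "it carries flag G" is R26, which needs "it is short of breath"; that is never established.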